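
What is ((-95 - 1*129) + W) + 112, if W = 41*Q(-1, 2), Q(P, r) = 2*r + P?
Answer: 11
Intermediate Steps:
Q(P, r) = P + 2*r
W = 123 (W = 41*(-1 + 2*2) = 41*(-1 + 4) = 41*3 = 123)
((-95 - 1*129) + W) + 112 = ((-95 - 1*129) + 123) + 112 = ((-95 - 129) + 123) + 112 = (-224 + 123) + 112 = -101 + 112 = 11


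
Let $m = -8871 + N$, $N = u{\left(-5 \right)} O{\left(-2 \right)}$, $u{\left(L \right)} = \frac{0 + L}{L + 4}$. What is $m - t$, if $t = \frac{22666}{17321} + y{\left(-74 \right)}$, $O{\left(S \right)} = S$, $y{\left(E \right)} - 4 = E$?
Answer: $- \frac{152637997}{17321} \approx -8812.3$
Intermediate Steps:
$y{\left(E \right)} = 4 + E$
$u{\left(L \right)} = \frac{L}{4 + L}$
$t = - \frac{1189804}{17321}$ ($t = \frac{22666}{17321} + \left(4 - 74\right) = 22666 \cdot \frac{1}{17321} - 70 = \frac{22666}{17321} - 70 = - \frac{1189804}{17321} \approx -68.691$)
$N = -10$ ($N = - \frac{5}{4 - 5} \left(-2\right) = - \frac{5}{-1} \left(-2\right) = \left(-5\right) \left(-1\right) \left(-2\right) = 5 \left(-2\right) = -10$)
$m = -8881$ ($m = -8871 - 10 = -8881$)
$m - t = -8881 - - \frac{1189804}{17321} = -8881 + \frac{1189804}{17321} = - \frac{152637997}{17321}$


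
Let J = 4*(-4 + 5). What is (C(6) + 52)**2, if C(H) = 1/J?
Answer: 43681/16 ≈ 2730.1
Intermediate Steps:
J = 4 (J = 4*1 = 4)
C(H) = 1/4
(C(6) + 52)**2 = (1/4 + 52)**2 = (209/4)**2 = 43681/16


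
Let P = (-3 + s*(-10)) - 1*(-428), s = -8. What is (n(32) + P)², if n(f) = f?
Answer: 288369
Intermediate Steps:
P = 505 (P = (-3 - 8*(-10)) - 1*(-428) = (-3 + 80) + 428 = 77 + 428 = 505)
(n(32) + P)² = (32 + 505)² = 537² = 288369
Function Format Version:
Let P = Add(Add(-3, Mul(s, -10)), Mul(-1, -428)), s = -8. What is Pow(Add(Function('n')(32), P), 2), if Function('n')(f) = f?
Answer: 288369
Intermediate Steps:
P = 505 (P = Add(Add(-3, Mul(-8, -10)), Mul(-1, -428)) = Add(Add(-3, 80), 428) = Add(77, 428) = 505)
Pow(Add(Function('n')(32), P), 2) = Pow(Add(32, 505), 2) = Pow(537, 2) = 288369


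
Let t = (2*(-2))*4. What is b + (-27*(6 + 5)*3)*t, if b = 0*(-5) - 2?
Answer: 14254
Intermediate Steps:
b = -2 (b = 0 - 2 = -2)
t = -16 (t = -4*4 = -16)
b + (-27*(6 + 5)*3)*t = -2 - 27*(6 + 5)*3*(-16) = -2 - 297*3*(-16) = -2 - 27*33*(-16) = -2 - 891*(-16) = -2 + 14256 = 14254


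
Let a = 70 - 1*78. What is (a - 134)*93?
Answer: -13206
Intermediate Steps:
a = -8 (a = 70 - 78 = -8)
(a - 134)*93 = (-8 - 134)*93 = -142*93 = -13206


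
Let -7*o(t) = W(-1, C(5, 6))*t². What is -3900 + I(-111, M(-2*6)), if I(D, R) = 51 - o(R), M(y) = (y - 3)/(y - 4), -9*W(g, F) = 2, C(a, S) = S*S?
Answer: -3448729/896 ≈ -3849.0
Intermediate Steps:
C(a, S) = S²
W(g, F) = -2/9 (W(g, F) = -⅑*2 = -2/9)
o(t) = 2*t²/63 (o(t) = -(-2)*t²/63 = 2*t²/63)
M(y) = (-3 + y)/(-4 + y)
I(D, R) = 51 - 2*R²/63
-3900 + I(-111, M(-2*6)) = -3900 + (51 - 2*(-3 - 2*6)²/(-4 - 2*6)²/63) = -3900 + (51 - 2*(-3 - 12)²/(-4 - 12)²/63) = -3900 + (51 - 2*(-15/(-16))²/63) = -3900 + (51 - 2*(-1/16*(-15))²/63) = -3900 + (51 - 2*(15/16)²/63) = -3900 + (51 - 2/63*225/256) = -3900 + (51 - 25/896) = -3900 + 45671/896 = -3448729/896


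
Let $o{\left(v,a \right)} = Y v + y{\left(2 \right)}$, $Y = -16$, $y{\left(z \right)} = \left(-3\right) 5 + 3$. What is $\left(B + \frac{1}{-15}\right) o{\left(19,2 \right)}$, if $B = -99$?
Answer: $\frac{469576}{15} \approx 31305.0$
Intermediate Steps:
$y{\left(z \right)} = -12$ ($y{\left(z \right)} = -15 + 3 = -12$)
$o{\left(v,a \right)} = -12 - 16 v$ ($o{\left(v,a \right)} = - 16 v - 12 = -12 - 16 v$)
$\left(B + \frac{1}{-15}\right) o{\left(19,2 \right)} = \left(-99 + \frac{1}{-15}\right) \left(-12 - 304\right) = \left(-99 - \frac{1}{15}\right) \left(-12 - 304\right) = \left(- \frac{1486}{15}\right) \left(-316\right) = \frac{469576}{15}$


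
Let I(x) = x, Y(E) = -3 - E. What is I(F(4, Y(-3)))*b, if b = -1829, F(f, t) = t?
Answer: 0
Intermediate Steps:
I(F(4, Y(-3)))*b = (-3 - 1*(-3))*(-1829) = (-3 + 3)*(-1829) = 0*(-1829) = 0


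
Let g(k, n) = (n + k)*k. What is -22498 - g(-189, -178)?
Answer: -91861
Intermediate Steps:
g(k, n) = k*(k + n) (g(k, n) = (k + n)*k = k*(k + n))
-22498 - g(-189, -178) = -22498 - (-189)*(-189 - 178) = -22498 - (-189)*(-367) = -22498 - 1*69363 = -22498 - 69363 = -91861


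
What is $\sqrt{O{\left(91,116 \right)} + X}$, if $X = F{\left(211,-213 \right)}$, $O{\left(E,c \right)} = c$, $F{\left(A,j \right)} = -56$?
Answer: $2 \sqrt{15} \approx 7.746$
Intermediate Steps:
$X = -56$
$\sqrt{O{\left(91,116 \right)} + X} = \sqrt{116 - 56} = \sqrt{60} = 2 \sqrt{15}$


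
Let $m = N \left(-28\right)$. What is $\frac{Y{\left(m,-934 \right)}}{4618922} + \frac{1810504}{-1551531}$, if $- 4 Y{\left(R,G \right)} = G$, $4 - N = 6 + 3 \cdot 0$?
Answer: $- \frac{16724428948399}{14332801339164} \approx -1.1669$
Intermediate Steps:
$N = -2$ ($N = 4 - \left(6 + 3 \cdot 0\right) = 4 - \left(6 + 0\right) = 4 - 6 = -2$)
$m = 56$ ($m = \left(-2\right) \left(-28\right) = 56$)
$Y{\left(R,G \right)} = - \frac{G}{4}$
$\frac{Y{\left(m,-934 \right)}}{4618922} + \frac{1810504}{-1551531} = \frac{\left(- \frac{1}{4}\right) \left(-934\right)}{4618922} + \frac{1810504}{-1551531} = \frac{467}{2} \cdot \frac{1}{4618922} + 1810504 \left(- \frac{1}{1551531}\right) = \frac{467}{9237844} - \frac{1810504}{1551531} = - \frac{16724428948399}{14332801339164}$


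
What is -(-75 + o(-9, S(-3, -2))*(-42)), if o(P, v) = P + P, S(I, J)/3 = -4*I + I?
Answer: -681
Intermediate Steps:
S(I, J) = -9*I (S(I, J) = 3*(-4*I + I) = 3*(-3*I) = -9*I)
o(P, v) = 2*P
-(-75 + o(-9, S(-3, -2))*(-42)) = -(-75 + (2*(-9))*(-42)) = -(-75 - 18*(-42)) = -(-75 + 756) = -1*681 = -681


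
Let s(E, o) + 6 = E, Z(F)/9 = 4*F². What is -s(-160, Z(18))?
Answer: 166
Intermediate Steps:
Z(F) = 36*F² (Z(F) = 9*(4*F²) = 36*F²)
s(E, o) = -6 + E
-s(-160, Z(18)) = -(-6 - 160) = -1*(-166) = 166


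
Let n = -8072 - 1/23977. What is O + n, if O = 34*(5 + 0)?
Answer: -189466255/23977 ≈ -7902.0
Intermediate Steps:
n = -193542345/23977 (n = -8072 - 1*1/23977 = -8072 - 1/23977 = -193542345/23977 ≈ -8072.0)
O = 170 (O = 34*5 = 170)
O + n = 170 - 193542345/23977 = -189466255/23977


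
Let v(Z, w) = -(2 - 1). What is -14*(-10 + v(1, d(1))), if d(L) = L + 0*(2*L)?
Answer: 154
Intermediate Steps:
d(L) = L (d(L) = L + 0 = L)
v(Z, w) = -1 (v(Z, w) = -1*1 = -1)
-14*(-10 + v(1, d(1))) = -14*(-10 - 1) = -14*(-11) = 154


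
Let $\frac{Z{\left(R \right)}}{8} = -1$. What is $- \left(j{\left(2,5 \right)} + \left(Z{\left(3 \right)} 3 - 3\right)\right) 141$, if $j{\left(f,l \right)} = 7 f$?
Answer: $1833$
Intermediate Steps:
$Z{\left(R \right)} = -8$ ($Z{\left(R \right)} = 8 \left(-1\right) = -8$)
$- \left(j{\left(2,5 \right)} + \left(Z{\left(3 \right)} 3 - 3\right)\right) 141 = - \left(7 \cdot 2 - 27\right) 141 = - \left(14 - 27\right) 141 = - \left(-13\right) 141 = \left(-1\right) \left(-1833\right) = 1833$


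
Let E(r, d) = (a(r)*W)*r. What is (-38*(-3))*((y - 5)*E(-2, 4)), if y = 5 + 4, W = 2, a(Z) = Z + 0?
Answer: 3648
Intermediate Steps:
a(Z) = Z
E(r, d) = 2*r² (E(r, d) = (r*2)*r = (2*r)*r = 2*r²)
y = 9
(-38*(-3))*((y - 5)*E(-2, 4)) = (-38*(-3))*((9 - 5)*(2*(-2)²)) = 114*(4*(2*4)) = 114*(4*8) = 114*32 = 3648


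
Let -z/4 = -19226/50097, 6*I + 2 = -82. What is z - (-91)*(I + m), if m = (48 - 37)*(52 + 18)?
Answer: 3446550116/50097 ≈ 68798.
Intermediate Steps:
I = -14 (I = -⅓ + (⅙)*(-82) = -⅓ - 41/3 = -14)
z = 76904/50097 (z = -(-76904)/50097 = -4*(-19226/50097) = 76904/50097 ≈ 1.5351)
m = 770 (m = 11*70 = 770)
z - (-91)*(I + m) = 76904/50097 - (-91)*(-14 + 770) = 76904/50097 - (-91)*756 = 76904/50097 - 1*(-68796) = 76904/50097 + 68796 = 3446550116/50097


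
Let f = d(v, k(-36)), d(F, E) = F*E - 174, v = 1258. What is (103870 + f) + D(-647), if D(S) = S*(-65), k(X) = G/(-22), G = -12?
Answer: 1610809/11 ≈ 1.4644e+5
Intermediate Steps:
k(X) = 6/11 (k(X) = -12/(-22) = -12*(-1/22) = 6/11)
D(S) = -65*S
d(F, E) = -174 + E*F (d(F, E) = E*F - 174 = -174 + E*F)
f = 5634/11 (f = -174 + (6/11)*1258 = -174 + 7548/11 = 5634/11 ≈ 512.18)
(103870 + f) + D(-647) = (103870 + 5634/11) - 65*(-647) = 1148204/11 + 42055 = 1610809/11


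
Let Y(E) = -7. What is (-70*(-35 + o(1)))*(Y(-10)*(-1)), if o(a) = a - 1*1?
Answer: 17150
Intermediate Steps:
o(a) = -1 + a (o(a) = a - 1 = -1 + a)
(-70*(-35 + o(1)))*(Y(-10)*(-1)) = (-70*(-35 + (-1 + 1)))*(-7*(-1)) = -70*(-35 + 0)*7 = -70*(-35)*7 = 2450*7 = 17150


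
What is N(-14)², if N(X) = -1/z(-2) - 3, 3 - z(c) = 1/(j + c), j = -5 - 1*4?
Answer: 12769/1156 ≈ 11.046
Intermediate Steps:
j = -9 (j = -5 - 4 = -9)
z(c) = 3 - 1/(-9 + c)
N(X) = -113/34 (N(X) = -1/((-28 + 3*(-2))/(-9 - 2)) - 3 = -1/((-28 - 6)/(-11)) - 3 = -1/((-1/11*(-34))) - 3 = -1/34/11 - 3 = -1*11/34 - 3 = -11/34 - 3 = -113/34)
N(-14)² = (-113/34)² = 12769/1156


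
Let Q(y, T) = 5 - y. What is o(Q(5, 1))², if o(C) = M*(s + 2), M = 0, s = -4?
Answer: 0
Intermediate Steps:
o(C) = 0 (o(C) = 0*(-4 + 2) = 0*(-2) = 0)
o(Q(5, 1))² = 0² = 0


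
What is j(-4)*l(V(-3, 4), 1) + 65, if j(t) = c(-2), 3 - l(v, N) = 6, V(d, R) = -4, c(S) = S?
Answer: 71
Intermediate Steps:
l(v, N) = -3 (l(v, N) = 3 - 1*6 = 3 - 6 = -3)
j(t) = -2
j(-4)*l(V(-3, 4), 1) + 65 = -2*(-3) + 65 = 6 + 65 = 71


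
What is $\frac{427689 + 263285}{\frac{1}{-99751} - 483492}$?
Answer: $- \frac{68925347474}{48228810493} \approx -1.4291$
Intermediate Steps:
$\frac{427689 + 263285}{\frac{1}{-99751} - 483492} = \frac{690974}{- \frac{1}{99751} - 483492} = \frac{690974}{- \frac{48228810493}{99751}} = 690974 \left(- \frac{99751}{48228810493}\right) = - \frac{68925347474}{48228810493}$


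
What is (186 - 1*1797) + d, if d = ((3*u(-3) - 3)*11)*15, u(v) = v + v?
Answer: -5076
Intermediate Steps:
u(v) = 2*v
d = -3465 (d = ((3*(2*(-3)) - 3)*11)*15 = ((3*(-6) - 3)*11)*15 = ((-18 - 3)*11)*15 = -21*11*15 = -231*15 = -3465)
(186 - 1*1797) + d = (186 - 1*1797) - 3465 = (186 - 1797) - 3465 = -1611 - 3465 = -5076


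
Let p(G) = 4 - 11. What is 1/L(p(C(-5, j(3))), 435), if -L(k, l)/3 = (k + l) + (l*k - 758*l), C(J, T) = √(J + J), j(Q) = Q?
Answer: 1/997041 ≈ 1.0030e-6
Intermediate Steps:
C(J, T) = √2*√J (C(J, T) = √(2*J) = √2*√J)
p(G) = -7
L(k, l) = -3*k + 2271*l - 3*k*l (L(k, l) = -3*((k + l) + (l*k - 758*l)) = -3*((k + l) + (k*l - 758*l)) = -3*((k + l) + (-758*l + k*l)) = -3*(k - 757*l + k*l) = -3*k + 2271*l - 3*k*l)
1/L(p(C(-5, j(3))), 435) = 1/(-3*(-7) + 2271*435 - 3*(-7)*435) = 1/(21 + 987885 + 9135) = 1/997041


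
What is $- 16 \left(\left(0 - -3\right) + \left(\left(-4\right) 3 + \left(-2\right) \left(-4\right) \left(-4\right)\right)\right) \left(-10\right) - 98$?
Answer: $-6658$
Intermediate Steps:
$- 16 \left(\left(0 - -3\right) + \left(\left(-4\right) 3 + \left(-2\right) \left(-4\right) \left(-4\right)\right)\right) \left(-10\right) - 98 = - 16 \left(\left(0 + 3\right) + \left(-12 + 8 \left(-4\right)\right)\right) \left(-10\right) + \left(-128 + 30\right) = - 16 \left(3 - 44\right) \left(-10\right) - 98 = - 16 \left(\left(-41\right) \left(-10\right)\right) - 98 = \left(-16\right) 410 - 98 = -6560 - 98 = -6658$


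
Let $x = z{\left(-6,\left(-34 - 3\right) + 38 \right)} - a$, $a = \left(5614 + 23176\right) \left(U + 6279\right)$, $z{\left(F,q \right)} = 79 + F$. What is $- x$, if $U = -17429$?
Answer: $-321008573$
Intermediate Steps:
$a = -321008500$ ($a = \left(5614 + 23176\right) \left(-17429 + 6279\right) = 28790 \left(-11150\right) = -321008500$)
$x = 321008573$ ($x = \left(79 - 6\right) - -321008500 = 73 + 321008500 = 321008573$)
$- x = \left(-1\right) 321008573 = -321008573$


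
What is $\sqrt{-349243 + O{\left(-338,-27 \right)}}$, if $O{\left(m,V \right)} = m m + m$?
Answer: $i \sqrt{235337} \approx 485.12 i$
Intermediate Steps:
$O{\left(m,V \right)} = m + m^{2}$ ($O{\left(m,V \right)} = m^{2} + m = m + m^{2}$)
$\sqrt{-349243 + O{\left(-338,-27 \right)}} = \sqrt{-349243 - 338 \left(1 - 338\right)} = \sqrt{-349243 - -113906} = \sqrt{-349243 + 113906} = \sqrt{-235337} = i \sqrt{235337}$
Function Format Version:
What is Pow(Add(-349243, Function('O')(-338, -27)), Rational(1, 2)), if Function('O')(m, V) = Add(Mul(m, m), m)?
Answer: Mul(I, Pow(235337, Rational(1, 2))) ≈ Mul(485.12, I)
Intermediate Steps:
Function('O')(m, V) = Add(m, Pow(m, 2)) (Function('O')(m, V) = Add(Pow(m, 2), m) = Add(m, Pow(m, 2)))
Pow(Add(-349243, Function('O')(-338, -27)), Rational(1, 2)) = Pow(Add(-349243, Mul(-338, Add(1, -338))), Rational(1, 2)) = Pow(Add(-349243, Mul(-338, -337)), Rational(1, 2)) = Pow(Add(-349243, 113906), Rational(1, 2)) = Pow(-235337, Rational(1, 2)) = Mul(I, Pow(235337, Rational(1, 2)))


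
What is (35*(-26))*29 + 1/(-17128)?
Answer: -452007921/17128 ≈ -26390.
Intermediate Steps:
(35*(-26))*29 + 1/(-17128) = -910*29 - 1/17128 = -26390 - 1/17128 = -452007921/17128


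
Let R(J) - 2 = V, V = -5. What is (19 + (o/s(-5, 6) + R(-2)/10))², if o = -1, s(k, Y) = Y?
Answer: 77284/225 ≈ 343.48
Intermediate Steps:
R(J) = -3 (R(J) = 2 - 5 = -3)
(19 + (o/s(-5, 6) + R(-2)/10))² = (19 + (-1/6 - 3/10))² = (19 + (-1*⅙ - 3*⅒))² = (19 + (-⅙ - 3/10))² = (19 - 7/15)² = (278/15)² = 77284/225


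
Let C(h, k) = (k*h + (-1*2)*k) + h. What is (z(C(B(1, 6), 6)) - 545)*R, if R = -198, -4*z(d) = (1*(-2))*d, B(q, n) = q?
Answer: 108405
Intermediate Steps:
C(h, k) = h - 2*k + h*k (C(h, k) = (h*k - 2*k) + h = (-2*k + h*k) + h = h - 2*k + h*k)
z(d) = d/2 (z(d) = -1*(-2)*d/4 = -(-1)*d/2 = d/2)
(z(C(B(1, 6), 6)) - 545)*R = ((1 - 2*6 + 1*6)/2 - 545)*(-198) = ((1 - 12 + 6)/2 - 545)*(-198) = ((1/2)*(-5) - 545)*(-198) = (-5/2 - 545)*(-198) = -1095/2*(-198) = 108405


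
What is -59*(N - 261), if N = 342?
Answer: -4779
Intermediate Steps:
-59*(N - 261) = -59*(342 - 261) = -59*81 = -4779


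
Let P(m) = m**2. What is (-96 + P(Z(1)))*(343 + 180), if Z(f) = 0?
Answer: -50208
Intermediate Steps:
(-96 + P(Z(1)))*(343 + 180) = (-96 + 0**2)*(343 + 180) = (-96 + 0)*523 = -96*523 = -50208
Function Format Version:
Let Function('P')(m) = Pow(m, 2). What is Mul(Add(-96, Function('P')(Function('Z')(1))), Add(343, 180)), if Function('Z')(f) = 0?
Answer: -50208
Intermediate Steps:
Mul(Add(-96, Function('P')(Function('Z')(1))), Add(343, 180)) = Mul(Add(-96, Pow(0, 2)), Add(343, 180)) = Mul(Add(-96, 0), 523) = Mul(-96, 523) = -50208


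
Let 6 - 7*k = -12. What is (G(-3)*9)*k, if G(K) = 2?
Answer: 324/7 ≈ 46.286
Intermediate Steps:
k = 18/7 (k = 6/7 - 1/7*(-12) = 6/7 + 12/7 = 18/7 ≈ 2.5714)
(G(-3)*9)*k = (2*9)*(18/7) = 18*(18/7) = 324/7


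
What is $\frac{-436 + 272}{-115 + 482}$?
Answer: $- \frac{164}{367} \approx -0.44687$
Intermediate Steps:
$\frac{-436 + 272}{-115 + 482} = - \frac{164}{367}$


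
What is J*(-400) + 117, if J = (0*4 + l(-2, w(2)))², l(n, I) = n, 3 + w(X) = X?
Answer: -1483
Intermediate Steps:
w(X) = -3 + X
J = 4 (J = (0*4 - 2)² = (0 - 2)² = (-2)² = 4)
J*(-400) + 117 = 4*(-400) + 117 = -1600 + 117 = -1483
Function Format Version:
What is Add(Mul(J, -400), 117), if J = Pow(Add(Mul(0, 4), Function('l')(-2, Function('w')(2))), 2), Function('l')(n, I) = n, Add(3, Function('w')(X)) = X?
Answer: -1483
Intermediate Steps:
Function('w')(X) = Add(-3, X)
J = 4 (J = Pow(Add(Mul(0, 4), -2), 2) = Pow(Add(0, -2), 2) = Pow(-2, 2) = 4)
Add(Mul(J, -400), 117) = Add(Mul(4, -400), 117) = Add(-1600, 117) = -1483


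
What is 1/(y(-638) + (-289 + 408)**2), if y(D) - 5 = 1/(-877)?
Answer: 877/12423581 ≈ 7.0592e-5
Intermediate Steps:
y(D) = 4384/877 (y(D) = 5 + 1/(-877) = 5 - 1/877 = 4384/877)
1/(y(-638) + (-289 + 408)**2) = 1/(4384/877 + (-289 + 408)**2) = 1/(4384/877 + 119**2) = 1/(4384/877 + 14161) = 1/(12423581/877) = 877/12423581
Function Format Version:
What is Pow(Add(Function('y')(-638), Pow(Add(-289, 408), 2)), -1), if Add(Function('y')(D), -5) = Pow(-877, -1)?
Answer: Rational(877, 12423581) ≈ 7.0592e-5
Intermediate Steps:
Function('y')(D) = Rational(4384, 877) (Function('y')(D) = Add(5, Pow(-877, -1)) = Add(5, Rational(-1, 877)) = Rational(4384, 877))
Pow(Add(Function('y')(-638), Pow(Add(-289, 408), 2)), -1) = Pow(Add(Rational(4384, 877), Pow(Add(-289, 408), 2)), -1) = Pow(Add(Rational(4384, 877), Pow(119, 2)), -1) = Pow(Add(Rational(4384, 877), 14161), -1) = Pow(Rational(12423581, 877), -1) = Rational(877, 12423581)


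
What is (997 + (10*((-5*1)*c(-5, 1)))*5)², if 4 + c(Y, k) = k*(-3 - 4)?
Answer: 14040009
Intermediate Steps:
c(Y, k) = -4 - 7*k (c(Y, k) = -4 + k*(-3 - 4) = -4 + k*(-7) = -4 - 7*k)
(997 + (10*((-5*1)*c(-5, 1)))*5)² = (997 + (10*((-5*1)*(-4 - 7*1)))*5)² = (997 + (10*(-5*(-4 - 7)))*5)² = (997 + (10*(-5*(-11)))*5)² = (997 + (10*55)*5)² = (997 + 550*5)² = (997 + 2750)² = 3747² = 14040009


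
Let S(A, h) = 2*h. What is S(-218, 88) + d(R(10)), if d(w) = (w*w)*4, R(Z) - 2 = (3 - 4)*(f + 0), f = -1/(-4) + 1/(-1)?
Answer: 825/4 ≈ 206.25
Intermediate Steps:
f = -¾ (f = -1*(-¼) + 1*(-1) = ¼ - 1 = -¾ ≈ -0.75000)
R(Z) = 11/4 (R(Z) = 2 + (3 - 4)*(-¾ + 0) = 2 - 1*(-¾) = 2 + ¾ = 11/4)
d(w) = 4*w² (d(w) = w²*4 = 4*w²)
S(-218, 88) + d(R(10)) = 2*88 + 4*(11/4)² = 176 + 4*(121/16) = 176 + 121/4 = 825/4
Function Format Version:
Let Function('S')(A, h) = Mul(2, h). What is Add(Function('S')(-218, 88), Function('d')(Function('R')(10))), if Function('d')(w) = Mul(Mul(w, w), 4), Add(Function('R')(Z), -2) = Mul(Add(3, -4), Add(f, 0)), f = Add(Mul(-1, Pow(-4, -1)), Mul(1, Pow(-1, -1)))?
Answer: Rational(825, 4) ≈ 206.25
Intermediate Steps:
f = Rational(-3, 4) (f = Add(Mul(-1, Rational(-1, 4)), Mul(1, -1)) = Add(Rational(1, 4), -1) = Rational(-3, 4) ≈ -0.75000)
Function('R')(Z) = Rational(11, 4) (Function('R')(Z) = Add(2, Mul(Add(3, -4), Add(Rational(-3, 4), 0))) = Add(2, Mul(-1, Rational(-3, 4))) = Add(2, Rational(3, 4)) = Rational(11, 4))
Function('d')(w) = Mul(4, Pow(w, 2)) (Function('d')(w) = Mul(Pow(w, 2), 4) = Mul(4, Pow(w, 2)))
Add(Function('S')(-218, 88), Function('d')(Function('R')(10))) = Add(Mul(2, 88), Mul(4, Pow(Rational(11, 4), 2))) = Add(176, Mul(4, Rational(121, 16))) = Add(176, Rational(121, 4)) = Rational(825, 4)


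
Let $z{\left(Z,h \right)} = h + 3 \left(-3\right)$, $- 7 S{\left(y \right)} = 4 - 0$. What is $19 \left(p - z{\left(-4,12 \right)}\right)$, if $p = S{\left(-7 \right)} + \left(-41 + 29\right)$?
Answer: $- \frac{2071}{7} \approx -295.86$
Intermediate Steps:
$S{\left(y \right)} = - \frac{4}{7}$ ($S{\left(y \right)} = - \frac{4 - 0}{7} = - \frac{4 + 0}{7} = \left(- \frac{1}{7}\right) 4 = - \frac{4}{7}$)
$p = - \frac{88}{7}$ ($p = - \frac{4}{7} + \left(-41 + 29\right) = - \frac{4}{7} - 12 = - \frac{88}{7} \approx -12.571$)
$z{\left(Z,h \right)} = -9 + h$ ($z{\left(Z,h \right)} = h - 9 = -9 + h$)
$19 \left(p - z{\left(-4,12 \right)}\right) = 19 \left(- \frac{88}{7} - \left(-9 + 12\right)\right) = 19 \left(- \frac{88}{7} - 3\right) = 19 \left(- \frac{109}{7}\right) = - \frac{2071}{7}$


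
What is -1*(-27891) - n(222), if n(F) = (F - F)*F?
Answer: 27891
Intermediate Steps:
n(F) = 0 (n(F) = 0*F = 0)
-1*(-27891) - n(222) = -1*(-27891) - 1*0 = 27891 + 0 = 27891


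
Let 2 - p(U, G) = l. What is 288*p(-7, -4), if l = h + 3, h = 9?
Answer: -2880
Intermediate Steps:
l = 12 (l = 9 + 3 = 12)
p(U, G) = -10 (p(U, G) = 2 - 1*12 = 2 - 12 = -10)
288*p(-7, -4) = 288*(-10) = -2880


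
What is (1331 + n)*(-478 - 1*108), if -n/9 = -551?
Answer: -3685940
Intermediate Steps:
n = 4959 (n = -9*(-551) = 4959)
(1331 + n)*(-478 - 1*108) = (1331 + 4959)*(-478 - 1*108) = 6290*(-478 - 108) = 6290*(-586) = -3685940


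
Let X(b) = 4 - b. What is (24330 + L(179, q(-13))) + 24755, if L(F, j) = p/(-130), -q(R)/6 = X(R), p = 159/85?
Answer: 542389091/11050 ≈ 49085.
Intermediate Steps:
p = 159/85 (p = 159*(1/85) = 159/85 ≈ 1.8706)
q(R) = -24 + 6*R (q(R) = -6*(4 - R) = -24 + 6*R)
L(F, j) = -159/11050 (L(F, j) = (159/85)/(-130) = (159/85)*(-1/130) = -159/11050)
(24330 + L(179, q(-13))) + 24755 = (24330 - 159/11050) + 24755 = 268846341/11050 + 24755 = 542389091/11050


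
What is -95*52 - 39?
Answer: -4979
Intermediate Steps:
-95*52 - 39 = -4940 - 39 = -4979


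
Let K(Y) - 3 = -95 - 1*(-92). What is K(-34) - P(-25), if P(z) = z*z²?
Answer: 15625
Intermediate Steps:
P(z) = z³
K(Y) = 0 (K(Y) = 3 + (-95 - 1*(-92)) = 3 + (-95 + 92) = 3 - 3 = 0)
K(-34) - P(-25) = 0 - 1*(-25)³ = 0 - 1*(-15625) = 0 + 15625 = 15625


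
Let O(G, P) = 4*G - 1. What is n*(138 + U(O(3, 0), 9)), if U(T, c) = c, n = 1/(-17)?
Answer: -147/17 ≈ -8.6471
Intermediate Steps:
O(G, P) = -1 + 4*G
n = -1/17 ≈ -0.058824
n*(138 + U(O(3, 0), 9)) = -(138 + 9)/17 = -1/17*147 = -147/17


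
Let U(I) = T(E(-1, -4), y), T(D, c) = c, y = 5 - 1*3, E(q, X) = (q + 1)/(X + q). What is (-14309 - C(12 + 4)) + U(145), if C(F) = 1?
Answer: -14308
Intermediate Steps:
E(q, X) = (1 + q)/(X + q)
y = 2 (y = 5 - 3 = 2)
U(I) = 2
(-14309 - C(12 + 4)) + U(145) = (-14309 - 1*1) + 2 = (-14309 - 1) + 2 = -14310 + 2 = -14308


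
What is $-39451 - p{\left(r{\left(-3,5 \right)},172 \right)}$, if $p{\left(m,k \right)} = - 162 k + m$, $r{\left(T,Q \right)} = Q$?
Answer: $-11592$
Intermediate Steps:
$p{\left(m,k \right)} = m - 162 k$
$-39451 - p{\left(r{\left(-3,5 \right)},172 \right)} = -39451 - \left(5 - 27864\right) = -39451 - -27859 = -39451 + 27859 = -11592$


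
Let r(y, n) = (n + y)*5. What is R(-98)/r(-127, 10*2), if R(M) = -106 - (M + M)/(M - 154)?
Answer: 961/4815 ≈ 0.19958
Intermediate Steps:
r(y, n) = 5*n + 5*y
R(M) = -106 - 2*M/(-154 + M)
R(-98)/r(-127, 10*2) = (4*(4081 - 27*(-98))/(-154 - 98))/(5*(10*2) + 5*(-127)) = (4*(4081 + 2646)/(-252))/(5*20 - 635) = (4*(-1/252)*6727)/(100 - 635) = -961/9/(-535) = -961/9*(-1/535) = 961/4815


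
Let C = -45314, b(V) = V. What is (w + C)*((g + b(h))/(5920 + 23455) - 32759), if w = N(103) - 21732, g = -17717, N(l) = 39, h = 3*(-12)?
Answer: 64481732519646/29375 ≈ 2.1951e+9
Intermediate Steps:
h = -36
w = -21693 (w = 39 - 21732 = -21693)
(w + C)*((g + b(h))/(5920 + 23455) - 32759) = (-21693 - 45314)*((-17717 - 36)/(5920 + 23455) - 32759) = -67007*(-17753/29375 - 32759) = -67007*(-962313378/29375) = 64481732519646/29375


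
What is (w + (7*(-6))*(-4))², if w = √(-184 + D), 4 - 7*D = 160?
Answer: 196124/7 + 1824*I*√7 ≈ 28018.0 + 4825.9*I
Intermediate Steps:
D = -156/7 (D = 4/7 - ⅐*160 = 4/7 - 160/7 = -156/7 ≈ -22.286)
w = 38*I*√7/7 (w = √(-184 - 156/7) = √(-1444/7) = 38*I*√7/7 ≈ 14.363*I)
(w + (7*(-6))*(-4))² = (38*I*√7/7 + (7*(-6))*(-4))² = (38*I*√7/7 - 42*(-4))² = (38*I*√7/7 + 168)² = (168 + 38*I*√7/7)²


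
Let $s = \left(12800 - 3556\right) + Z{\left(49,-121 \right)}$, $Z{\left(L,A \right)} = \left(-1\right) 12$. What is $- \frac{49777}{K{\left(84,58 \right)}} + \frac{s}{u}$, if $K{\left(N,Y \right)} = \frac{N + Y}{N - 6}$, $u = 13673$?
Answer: $- \frac{26542780447}{970783} \approx -27342.0$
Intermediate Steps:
$K{\left(N,Y \right)} = \frac{N + Y}{-6 + N}$
$Z{\left(L,A \right)} = -12$
$s = 9232$ ($s = \left(12800 - 3556\right) - 12 = 9244 - 12 = 9232$)
$- \frac{49777}{K{\left(84,58 \right)}} + \frac{s}{u} = - \frac{49777}{\frac{1}{-6 + 84} \left(84 + 58\right)} + \frac{9232}{13673} = - \frac{49777}{\frac{1}{78} \cdot 142} + 9232 \cdot \frac{1}{13673} = - \frac{49777}{\frac{1}{78} \cdot 142} + \frac{9232}{13673} = - \frac{49777}{\frac{71}{39}} + \frac{9232}{13673} = \left(-49777\right) \frac{39}{71} + \frac{9232}{13673} = - \frac{1941303}{71} + \frac{9232}{13673} = - \frac{26542780447}{970783}$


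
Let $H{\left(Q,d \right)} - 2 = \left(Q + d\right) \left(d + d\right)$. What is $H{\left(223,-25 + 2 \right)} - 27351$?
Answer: $-36549$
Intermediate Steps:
$H{\left(Q,d \right)} = 2 + 2 d \left(Q + d\right)$ ($H{\left(Q,d \right)} = 2 + \left(Q + d\right) \left(d + d\right) = 2 + \left(Q + d\right) 2 d = 2 + 2 d \left(Q + d\right)$)
$H{\left(223,-25 + 2 \right)} - 27351 = \left(2 + 2 \left(-25 + 2\right)^{2} + 2 \cdot 223 \left(-25 + 2\right)\right) - 27351 = \left(2 + 2 \left(-23\right)^{2} + 2 \cdot 223 \left(-23\right)\right) - 27351 = \left(2 + 2 \cdot 529 - 10258\right) - 27351 = \left(2 + 1058 - 10258\right) - 27351 = -9198 - 27351 = -36549$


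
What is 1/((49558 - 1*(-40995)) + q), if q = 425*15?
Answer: 1/96928 ≈ 1.0317e-5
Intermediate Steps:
q = 6375
1/((49558 - 1*(-40995)) + q) = 1/((49558 - 1*(-40995)) + 6375) = 1/((49558 + 40995) + 6375) = 1/(90553 + 6375) = 1/96928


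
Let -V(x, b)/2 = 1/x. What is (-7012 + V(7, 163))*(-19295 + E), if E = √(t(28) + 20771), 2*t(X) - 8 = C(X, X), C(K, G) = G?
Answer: 947114370/7 - 49086*√20789/7 ≈ 1.3429e+8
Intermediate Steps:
V(x, b) = -2/x
t(X) = 4 + X/2
E = √20789 (E = √((4 + (½)*28) + 20771) = √((4 + 14) + 20771) = √(18 + 20771) = √20789 ≈ 144.18)
(-7012 + V(7, 163))*(-19295 + E) = (-7012 - 2/7)*(-19295 + √20789) = -49086*(-19295 + √20789)/7 = 947114370/7 - 49086*√20789/7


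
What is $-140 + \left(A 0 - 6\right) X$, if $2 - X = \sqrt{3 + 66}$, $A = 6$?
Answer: $-152 + 6 \sqrt{69} \approx -102.16$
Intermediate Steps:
$X = 2 - \sqrt{69}$ ($X = 2 - \sqrt{3 + 66} = 2 - \sqrt{69} \approx -6.3066$)
$-140 + \left(A 0 - 6\right) X = -140 + \left(6 \cdot 0 - 6\right) \left(2 - \sqrt{69}\right) = -140 + \left(0 - 6\right) \left(2 - \sqrt{69}\right) = -140 - 6 \left(2 - \sqrt{69}\right) = -140 - \left(12 - 6 \sqrt{69}\right) = -152 + 6 \sqrt{69}$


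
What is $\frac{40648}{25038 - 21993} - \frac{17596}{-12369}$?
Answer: $\frac{26493092}{1793505} \approx 14.772$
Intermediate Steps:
$\frac{40648}{25038 - 21993} - \frac{17596}{-12369} = \frac{40648}{25038 - 21993} - - \frac{17596}{12369} = \frac{40648}{3045} + \frac{17596}{12369} = \frac{26493092}{1793505}$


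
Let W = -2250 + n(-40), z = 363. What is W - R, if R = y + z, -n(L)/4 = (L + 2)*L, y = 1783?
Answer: -10476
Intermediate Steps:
n(L) = -4*L*(2 + L) (n(L) = -4*(L + 2)*L = -4*(2 + L)*L = -4*L*(2 + L))
W = -8330 (W = -2250 - 4*(-40)*(2 - 40) = -2250 - 4*(-40)*(-38) = -2250 - 6080 = -8330)
R = 2146 (R = 1783 + 363 = 2146)
W - R = -8330 - 1*2146 = -8330 - 2146 = -10476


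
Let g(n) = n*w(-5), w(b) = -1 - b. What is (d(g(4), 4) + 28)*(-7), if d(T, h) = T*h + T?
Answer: -756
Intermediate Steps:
g(n) = 4*n (g(n) = n*(-1 - 1*(-5)) = n*(-1 + 5) = n*4 = 4*n)
d(T, h) = T + T*h
(d(g(4), 4) + 28)*(-7) = ((4*4)*(1 + 4) + 28)*(-7) = (16*5 + 28)*(-7) = (80 + 28)*(-7) = 108*(-7) = -756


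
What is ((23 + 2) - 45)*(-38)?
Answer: 760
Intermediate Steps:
((23 + 2) - 45)*(-38) = (25 - 45)*(-38) = -20*(-38) = 760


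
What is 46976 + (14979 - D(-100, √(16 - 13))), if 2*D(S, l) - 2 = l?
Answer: 61954 - √3/2 ≈ 61953.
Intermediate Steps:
D(S, l) = 1 + l/2
46976 + (14979 - D(-100, √(16 - 13))) = 46976 + (14979 - (1 + √(16 - 13)/2)) = 46976 + (14979 - (1 + √3/2)) = 46976 + (14979 + (-1 - √3/2)) = 46976 + (14978 - √3/2) = 61954 - √3/2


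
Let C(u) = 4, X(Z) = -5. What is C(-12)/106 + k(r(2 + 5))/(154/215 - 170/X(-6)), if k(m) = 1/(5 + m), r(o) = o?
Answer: 190531/4747104 ≈ 0.040136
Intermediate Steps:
C(-12)/106 + k(r(2 + 5))/(154/215 - 170/X(-6)) = 4/106 + 1/((5 + (2 + 5))*(154/215 - 170/(-5))) = 4*(1/106) + 1/((5 + 7)*(154*(1/215) - 170*(-⅕))) = 2/53 + 1/(12*(154/215 + 34)) = 2/53 + 1/(12*(7464/215)) = 2/53 + (1/12)*(215/7464) = 2/53 + 215/89568 = 190531/4747104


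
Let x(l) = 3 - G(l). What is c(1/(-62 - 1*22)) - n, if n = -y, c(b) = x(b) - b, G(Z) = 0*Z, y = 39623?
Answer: 3328585/84 ≈ 39626.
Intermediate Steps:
G(Z) = 0
x(l) = 3 (x(l) = 3 - 1*0 = 3 + 0 = 3)
c(b) = 3 - b
n = -39623 (n = -1*39623 = -39623)
c(1/(-62 - 1*22)) - n = (3 - 1/(-62 - 1*22)) - 1*(-39623) = (3 - 1/(-62 - 22)) + 39623 = (3 - 1/(-84)) + 39623 = (3 - 1*(-1/84)) + 39623 = (3 + 1/84) + 39623 = 253/84 + 39623 = 3328585/84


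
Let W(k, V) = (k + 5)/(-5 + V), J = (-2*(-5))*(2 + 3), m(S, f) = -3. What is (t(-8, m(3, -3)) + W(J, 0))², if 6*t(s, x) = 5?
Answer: 3721/36 ≈ 103.36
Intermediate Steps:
t(s, x) = ⅚ (t(s, x) = (⅙)*5 = ⅚)
J = 50 (J = 10*5 = 50)
W(k, V) = (5 + k)/(-5 + V)
(t(-8, m(3, -3)) + W(J, 0))² = (⅚ + (5 + 50)/(-5 + 0))² = (⅚ + 55/(-5))² = (⅚ - ⅕*55)² = (⅚ - 11)² = (-61/6)² = 3721/36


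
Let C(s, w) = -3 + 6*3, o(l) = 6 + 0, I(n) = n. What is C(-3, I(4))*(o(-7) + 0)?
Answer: 90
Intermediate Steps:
o(l) = 6
C(s, w) = 15 (C(s, w) = -3 + 18 = 15)
C(-3, I(4))*(o(-7) + 0) = 15*(6 + 0) = 15*6 = 90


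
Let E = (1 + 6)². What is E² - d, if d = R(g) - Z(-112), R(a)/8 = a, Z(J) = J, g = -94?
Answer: 3041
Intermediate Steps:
E = 49 (E = 7² = 49)
R(a) = 8*a
d = -640 (d = 8*(-94) - 1*(-112) = -752 + 112 = -640)
E² - d = 49² - 1*(-640) = 2401 + 640 = 3041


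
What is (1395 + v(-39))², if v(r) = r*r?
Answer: 8503056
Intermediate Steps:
v(r) = r²
(1395 + v(-39))² = (1395 + (-39)²)² = (1395 + 1521)² = 2916² = 8503056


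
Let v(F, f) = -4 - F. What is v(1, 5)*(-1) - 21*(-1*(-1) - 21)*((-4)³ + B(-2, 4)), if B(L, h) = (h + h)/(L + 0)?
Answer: -28555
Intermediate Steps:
B(L, h) = 2*h/L (B(L, h) = (2*h)/L = 2*h/L)
v(1, 5)*(-1) - 21*(-1*(-1) - 21)*((-4)³ + B(-2, 4)) = (-4 - 1*1)*(-1) - 21*(-1*(-1) - 21)*((-4)³ + 2*4/(-2)) = (-4 - 1)*(-1) - 21*(1 - 21)*(-64 + 2*4*(-½)) = -5*(-1) - (-420)*(-64 - 4) = 5 - (-420)*(-68) = 5 - 21*1360 = 5 - 28560 = -28555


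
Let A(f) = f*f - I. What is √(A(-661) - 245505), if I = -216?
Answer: 4*√11977 ≈ 437.76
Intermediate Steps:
A(f) = 216 + f² (A(f) = f*f - 1*(-216) = f² + 216 = 216 + f²)
√(A(-661) - 245505) = √((216 + (-661)²) - 245505) = √((216 + 436921) - 245505) = √(437137 - 245505) = √191632 = 4*√11977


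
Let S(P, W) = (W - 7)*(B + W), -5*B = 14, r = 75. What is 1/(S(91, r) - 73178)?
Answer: -5/341342 ≈ -1.4648e-5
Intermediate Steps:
B = -14/5 (B = -1/5*14 = -14/5 ≈ -2.8000)
S(P, W) = (-7 + W)*(-14/5 + W) (S(P, W) = (W - 7)*(-14/5 + W) = (-7 + W)*(-14/5 + W))
1/(S(91, r) - 73178) = 1/((98/5 + 75**2 - 49/5*75) - 73178) = 1/((98/5 + 5625 - 735) - 73178) = 1/(24548/5 - 73178) = 1/(-341342/5) = -5/341342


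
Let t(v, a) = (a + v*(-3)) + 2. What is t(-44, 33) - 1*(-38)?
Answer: 205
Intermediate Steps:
t(v, a) = 2 + a - 3*v (t(v, a) = (a - 3*v) + 2 = 2 + a - 3*v)
t(-44, 33) - 1*(-38) = (2 + 33 - 3*(-44)) - 1*(-38) = (2 + 33 + 132) + 38 = 167 + 38 = 205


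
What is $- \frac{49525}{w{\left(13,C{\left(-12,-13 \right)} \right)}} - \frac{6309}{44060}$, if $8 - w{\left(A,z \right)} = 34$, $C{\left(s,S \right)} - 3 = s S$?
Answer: $\frac{1090953733}{572780} \approx 1904.7$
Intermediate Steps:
$C{\left(s,S \right)} = 3 + S s$ ($C{\left(s,S \right)} = 3 + s S = 3 + S s$)
$w{\left(A,z \right)} = -26$ ($w{\left(A,z \right)} = 8 - 34 = -26$)
$- \frac{49525}{w{\left(13,C{\left(-12,-13 \right)} \right)}} - \frac{6309}{44060} = - \frac{49525}{-26} - \frac{6309}{44060} = \left(-49525\right) \left(- \frac{1}{26}\right) - \frac{6309}{44060} = \frac{49525}{26} - \frac{6309}{44060} = \frac{1090953733}{572780}$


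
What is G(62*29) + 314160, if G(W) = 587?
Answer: 314747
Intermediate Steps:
G(62*29) + 314160 = 587 + 314160 = 314747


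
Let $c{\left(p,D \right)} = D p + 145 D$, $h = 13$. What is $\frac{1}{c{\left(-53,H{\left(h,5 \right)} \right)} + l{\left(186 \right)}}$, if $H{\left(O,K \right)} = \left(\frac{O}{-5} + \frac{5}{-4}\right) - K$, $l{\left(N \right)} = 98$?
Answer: $- \frac{5}{3581} \approx -0.0013963$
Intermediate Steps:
$H{\left(O,K \right)} = - \frac{5}{4} - K - \frac{O}{5}$ ($H{\left(O,K \right)} = \left(O \left(- \frac{1}{5}\right) + 5 \left(- \frac{1}{4}\right)\right) - K = \left(- \frac{O}{5} - \frac{5}{4}\right) - K = \left(- \frac{5}{4} - \frac{O}{5}\right) - K = - \frac{5}{4} - K - \frac{O}{5}$)
$c{\left(p,D \right)} = 145 D + D p$
$\frac{1}{c{\left(-53,H{\left(h,5 \right)} \right)} + l{\left(186 \right)}} = \frac{1}{\left(- \frac{5}{4} - 5 - \frac{13}{5}\right) \left(145 - 53\right) + 98} = \frac{1}{\left(- \frac{5}{4} - 5 - \frac{13}{5}\right) 92 + 98} = \frac{1}{\left(- \frac{177}{20}\right) 92 + 98} = \frac{1}{- \frac{4071}{5} + 98} = \frac{1}{- \frac{3581}{5}} = - \frac{5}{3581}$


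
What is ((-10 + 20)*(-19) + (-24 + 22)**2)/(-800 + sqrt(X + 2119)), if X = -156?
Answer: 49600/212679 + 62*sqrt(1963)/212679 ≈ 0.24613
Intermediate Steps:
((-10 + 20)*(-19) + (-24 + 22)**2)/(-800 + sqrt(X + 2119)) = ((-10 + 20)*(-19) + (-24 + 22)**2)/(-800 + sqrt(-156 + 2119)) = (10*(-19) + (-2)**2)/(-800 + sqrt(1963)) = (-190 + 4)/(-800 + sqrt(1963)) = -186/(-800 + sqrt(1963))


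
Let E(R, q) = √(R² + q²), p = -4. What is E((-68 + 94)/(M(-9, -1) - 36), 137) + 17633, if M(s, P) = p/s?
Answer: 17633 + √480500089/160 ≈ 17770.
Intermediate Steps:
M(s, P) = -4/s
E((-68 + 94)/(M(-9, -1) - 36), 137) + 17633 = √(((-68 + 94)/(-4/(-9) - 36))² + 137²) + 17633 = √((26/(-4*(-⅑) - 36))² + 18769) + 17633 = √((26/(4/9 - 36))² + 18769) + 17633 = √((26/(-320/9))² + 18769) + 17633 = √((26*(-9/320))² + 18769) + 17633 = √((-117/160)² + 18769) + 17633 = √(13689/25600 + 18769) + 17633 = √(480500089/25600) + 17633 = √480500089/160 + 17633 = 17633 + √480500089/160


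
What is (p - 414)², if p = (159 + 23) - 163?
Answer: 156025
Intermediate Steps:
p = 19 (p = 182 - 163 = 19)
(p - 414)² = (19 - 414)² = (-395)² = 156025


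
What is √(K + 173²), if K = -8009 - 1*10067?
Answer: 3*√1317 ≈ 108.87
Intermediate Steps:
K = -18076 (K = -8009 - 10067 = -18076)
√(K + 173²) = √(-18076 + 173²) = √(-18076 + 29929) = √11853 = 3*√1317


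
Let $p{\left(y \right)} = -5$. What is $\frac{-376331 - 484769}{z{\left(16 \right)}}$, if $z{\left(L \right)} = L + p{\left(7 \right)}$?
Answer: $- \frac{861100}{11} \approx -78282.0$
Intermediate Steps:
$z{\left(L \right)} = -5 + L$ ($z{\left(L \right)} = L - 5 = -5 + L$)
$\frac{-376331 - 484769}{z{\left(16 \right)}} = \frac{-376331 - 484769}{-5 + 16} = - \frac{861100}{11}$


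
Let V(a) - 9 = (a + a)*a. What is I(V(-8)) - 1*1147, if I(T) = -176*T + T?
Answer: -25122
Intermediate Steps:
V(a) = 9 + 2*a² (V(a) = 9 + (a + a)*a = 9 + (2*a)*a = 9 + 2*a²)
I(T) = -175*T
I(V(-8)) - 1*1147 = -175*(9 + 2*(-8)²) - 1*1147 = -175*(9 + 2*64) - 1147 = -175*(9 + 128) - 1147 = -175*137 - 1147 = -23975 - 1147 = -25122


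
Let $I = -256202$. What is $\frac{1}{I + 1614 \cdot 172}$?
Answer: $\frac{1}{21406} \approx 4.6716 \cdot 10^{-5}$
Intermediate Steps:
$\frac{1}{I + 1614 \cdot 172} = \frac{1}{-256202 + 1614 \cdot 172} = \frac{1}{-256202 + 277608} = \frac{1}{21406}$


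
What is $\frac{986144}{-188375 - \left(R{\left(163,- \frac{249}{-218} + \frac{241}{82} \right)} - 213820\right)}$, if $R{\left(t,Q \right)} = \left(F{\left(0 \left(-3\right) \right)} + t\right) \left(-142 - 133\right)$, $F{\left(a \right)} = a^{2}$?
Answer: $\frac{493072}{35135} \approx 14.034$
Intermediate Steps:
$R{\left(t,Q \right)} = - 275 t$ ($R{\left(t,Q \right)} = \left(\left(0 \left(-3\right)\right)^{2} + t\right) \left(-142 - 133\right) = \left(0^{2} + t\right) \left(-275\right) = \left(0 + t\right) \left(-275\right) = t \left(-275\right) = - 275 t$)
$\frac{986144}{-188375 - \left(R{\left(163,- \frac{249}{-218} + \frac{241}{82} \right)} - 213820\right)} = \frac{986144}{-188375 - \left(\left(-275\right) 163 - 213820\right)} = \frac{986144}{-188375 - \left(-44825 - 213820\right)} = \frac{986144}{-188375 - -258645} = \frac{986144}{-188375 + 258645} = \frac{986144}{70270} = 986144 \cdot \frac{1}{70270} = \frac{493072}{35135}$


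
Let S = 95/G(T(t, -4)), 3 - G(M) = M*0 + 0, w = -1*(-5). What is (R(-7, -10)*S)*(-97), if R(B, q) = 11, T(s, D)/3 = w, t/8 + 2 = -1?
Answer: -101365/3 ≈ -33788.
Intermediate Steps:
t = -24 (t = -16 + 8*(-1) = -16 - 8 = -24)
w = 5
T(s, D) = 15 (T(s, D) = 3*5 = 15)
G(M) = 3 (G(M) = 3 - (M*0 + 0) = 3 - (0 + 0) = 3 - 1*0 = 3 + 0 = 3)
S = 95/3 ≈ 31.667
(R(-7, -10)*S)*(-97) = (11*(95/3))*(-97) = (1045/3)*(-97) = -101365/3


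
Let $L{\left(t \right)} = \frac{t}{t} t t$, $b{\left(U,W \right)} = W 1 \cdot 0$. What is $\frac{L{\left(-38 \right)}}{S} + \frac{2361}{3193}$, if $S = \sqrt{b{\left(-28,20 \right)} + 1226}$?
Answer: $\frac{2361}{3193} + \frac{722 \sqrt{1226}}{613} \approx 41.98$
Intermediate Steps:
$b{\left(U,W \right)} = 0$ ($b{\left(U,W \right)} = W 0 = 0$)
$L{\left(t \right)} = t^{2}$ ($L{\left(t \right)} = 1 t t = t t = t^{2}$)
$S = \sqrt{1226}$ ($S = \sqrt{0 + 1226} = \sqrt{1226} \approx 35.014$)
$\frac{L{\left(-38 \right)}}{S} + \frac{2361}{3193} = \frac{\left(-38\right)^{2}}{\sqrt{1226}} + \frac{2361}{3193} = 1444 \frac{\sqrt{1226}}{1226} + 2361 \cdot \frac{1}{3193} = \frac{722 \sqrt{1226}}{613} + \frac{2361}{3193} = \frac{2361}{3193} + \frac{722 \sqrt{1226}}{613}$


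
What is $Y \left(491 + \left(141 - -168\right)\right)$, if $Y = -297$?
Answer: $-237600$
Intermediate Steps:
$Y \left(491 + \left(141 - -168\right)\right) = - 297 \left(491 + \left(141 - -168\right)\right) = - 297 \left(491 + \left(141 + 168\right)\right) = - 297 \left(491 + 309\right) = \left(-297\right) 800 = -237600$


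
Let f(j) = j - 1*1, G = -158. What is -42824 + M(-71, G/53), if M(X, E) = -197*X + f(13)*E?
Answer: -1530257/53 ≈ -28873.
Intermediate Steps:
f(j) = -1 + j (f(j) = j - 1 = -1 + j)
M(X, E) = -197*X + 12*E (M(X, E) = -197*X + (-1 + 13)*E = -197*X + 12*E)
-42824 + M(-71, G/53) = -42824 + (-197*(-71) + 12*(-158/53)) = -42824 + (13987 + 12*(-158*1/53)) = -42824 + (13987 + 12*(-158/53)) = -42824 + (13987 - 1896/53) = -42824 + 739415/53 = -1530257/53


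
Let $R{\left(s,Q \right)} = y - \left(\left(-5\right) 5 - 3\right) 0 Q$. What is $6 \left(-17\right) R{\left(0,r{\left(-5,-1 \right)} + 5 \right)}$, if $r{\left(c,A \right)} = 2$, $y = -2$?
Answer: $204$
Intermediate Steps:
$R{\left(s,Q \right)} = -2$ ($R{\left(s,Q \right)} = -2 - \left(\left(-5\right) 5 - 3\right) 0 Q = -2 - \left(-25 - 3\right) 0 Q = -2 - \left(-28\right) 0 Q = -2 - 0 Q = -2 - 0 = -2 + 0 = -2$)
$6 \left(-17\right) R{\left(0,r{\left(-5,-1 \right)} + 5 \right)} = 6 \left(-17\right) \left(-2\right) = \left(-102\right) \left(-2\right) = 204$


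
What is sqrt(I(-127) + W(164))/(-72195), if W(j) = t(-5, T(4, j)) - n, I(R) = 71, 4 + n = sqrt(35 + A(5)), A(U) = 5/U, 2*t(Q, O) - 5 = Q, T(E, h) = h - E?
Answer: -sqrt(69)/72195 ≈ -0.00011506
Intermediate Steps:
t(Q, O) = 5/2 + Q/2
n = 2 (n = -4 + sqrt(35 + 5/5) = -4 + sqrt(35 + 5*(1/5)) = -4 + sqrt(35 + 1) = -4 + sqrt(36) = -4 + 6 = 2)
W(j) = -2 (W(j) = (5/2 + (1/2)*(-5)) - 1*2 = (5/2 - 5/2) - 2 = 0 - 2 = -2)
sqrt(I(-127) + W(164))/(-72195) = sqrt(71 - 2)/(-72195) = sqrt(69)*(-1/72195) = -sqrt(69)/72195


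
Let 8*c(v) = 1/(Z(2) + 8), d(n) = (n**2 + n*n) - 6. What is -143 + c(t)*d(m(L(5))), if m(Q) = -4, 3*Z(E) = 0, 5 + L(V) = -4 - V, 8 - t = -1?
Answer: -4563/32 ≈ -142.59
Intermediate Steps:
t = 9 (t = 8 - 1*(-1) = 8 + 1 = 9)
L(V) = -9 - V (L(V) = -5 + (-4 - V) = -9 - V)
Z(E) = 0 (Z(E) = (1/3)*0 = 0)
d(n) = -6 + 2*n**2 (d(n) = (n**2 + n**2) - 6 = 2*n**2 - 6 = -6 + 2*n**2)
c(v) = 1/64 (c(v) = 1/(8*(0 + 8)) = (1/8)/8 = (1/8)*(1/8) = 1/64)
-143 + c(t)*d(m(L(5))) = -143 + (-6 + 2*(-4)**2)/64 = -143 + (-6 + 2*16)/64 = -143 + (-6 + 32)/64 = -143 + (1/64)*26 = -143 + 13/32 = -4563/32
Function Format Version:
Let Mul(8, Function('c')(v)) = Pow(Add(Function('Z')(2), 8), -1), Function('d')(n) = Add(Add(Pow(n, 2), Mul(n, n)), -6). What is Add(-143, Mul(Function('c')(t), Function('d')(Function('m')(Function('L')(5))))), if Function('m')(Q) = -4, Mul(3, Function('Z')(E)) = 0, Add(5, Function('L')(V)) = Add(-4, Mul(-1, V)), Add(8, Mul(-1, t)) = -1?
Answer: Rational(-4563, 32) ≈ -142.59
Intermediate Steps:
t = 9 (t = Add(8, Mul(-1, -1)) = Add(8, 1) = 9)
Function('L')(V) = Add(-9, Mul(-1, V)) (Function('L')(V) = Add(-5, Add(-4, Mul(-1, V))) = Add(-9, Mul(-1, V)))
Function('Z')(E) = 0 (Function('Z')(E) = Mul(Rational(1, 3), 0) = 0)
Function('d')(n) = Add(-6, Mul(2, Pow(n, 2))) (Function('d')(n) = Add(Add(Pow(n, 2), Pow(n, 2)), -6) = Add(Mul(2, Pow(n, 2)), -6) = Add(-6, Mul(2, Pow(n, 2))))
Function('c')(v) = Rational(1, 64) (Function('c')(v) = Mul(Rational(1, 8), Pow(Add(0, 8), -1)) = Mul(Rational(1, 8), Pow(8, -1)) = Mul(Rational(1, 8), Rational(1, 8)) = Rational(1, 64))
Add(-143, Mul(Function('c')(t), Function('d')(Function('m')(Function('L')(5))))) = Add(-143, Mul(Rational(1, 64), Add(-6, Mul(2, Pow(-4, 2))))) = Add(-143, Mul(Rational(1, 64), Add(-6, Mul(2, 16)))) = Add(-143, Mul(Rational(1, 64), Add(-6, 32))) = Add(-143, Mul(Rational(1, 64), 26)) = Add(-143, Rational(13, 32)) = Rational(-4563, 32)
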